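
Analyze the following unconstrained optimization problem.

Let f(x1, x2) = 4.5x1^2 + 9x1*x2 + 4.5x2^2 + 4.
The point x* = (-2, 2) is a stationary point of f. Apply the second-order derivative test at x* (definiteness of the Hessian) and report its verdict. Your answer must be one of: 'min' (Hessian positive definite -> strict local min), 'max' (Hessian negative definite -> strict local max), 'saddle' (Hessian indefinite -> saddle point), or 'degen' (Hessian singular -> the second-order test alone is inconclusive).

Compute the Hessian H = grad^2 f:
  H = [[9, 9], [9, 9]]
Verify stationarity: grad f(x*) = H x* + g = (0, 0).
Eigenvalues of H: 0, 18.
H has a zero eigenvalue (singular; positive semidefinite but not definite), so H is neither positive definite, negative definite, nor indefinite. The second-order test alone is inconclusive -> degen.
(Indeed, f is constant along the null direction of H through x*, so x* is not a strict local extremum.)

degen


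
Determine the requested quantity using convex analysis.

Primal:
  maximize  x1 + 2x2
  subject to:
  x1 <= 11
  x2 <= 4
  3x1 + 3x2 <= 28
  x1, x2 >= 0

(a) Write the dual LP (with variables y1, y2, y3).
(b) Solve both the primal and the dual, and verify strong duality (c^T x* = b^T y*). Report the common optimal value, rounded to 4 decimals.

The standard primal-dual pair for 'max c^T x s.t. A x <= b, x >= 0' is:
  Dual:  min b^T y  s.t.  A^T y >= c,  y >= 0.

So the dual LP is:
  minimize  11y1 + 4y2 + 28y3
  subject to:
    y1 + 3y3 >= 1
    y2 + 3y3 >= 2
    y1, y2, y3 >= 0

Solving the primal: x* = (5.3333, 4).
  primal value c^T x* = 13.3333.
Solving the dual: y* = (0, 1, 0.3333).
  dual value b^T y* = 13.3333.
Strong duality: c^T x* = b^T y*. Confirmed.

13.3333


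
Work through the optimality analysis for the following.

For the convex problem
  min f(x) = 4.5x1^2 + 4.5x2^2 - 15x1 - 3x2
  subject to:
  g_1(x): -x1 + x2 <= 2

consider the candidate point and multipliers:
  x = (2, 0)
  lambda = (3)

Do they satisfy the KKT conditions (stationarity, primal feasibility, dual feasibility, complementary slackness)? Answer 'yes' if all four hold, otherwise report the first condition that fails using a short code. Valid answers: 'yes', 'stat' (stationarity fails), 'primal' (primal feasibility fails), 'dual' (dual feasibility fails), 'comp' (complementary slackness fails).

Gradient of f: grad f(x) = Q x + c = (3, -3)
Constraint values g_i(x) = a_i^T x - b_i:
  g_1((2, 0)) = -4
Stationarity residual: grad f(x) + sum_i lambda_i a_i = (0, 0)
  -> stationarity OK
Primal feasibility (all g_i <= 0): OK
Dual feasibility (all lambda_i >= 0): OK
Complementary slackness (lambda_i * g_i(x) = 0 for all i): FAILS

Verdict: the first failing condition is complementary_slackness -> comp.

comp


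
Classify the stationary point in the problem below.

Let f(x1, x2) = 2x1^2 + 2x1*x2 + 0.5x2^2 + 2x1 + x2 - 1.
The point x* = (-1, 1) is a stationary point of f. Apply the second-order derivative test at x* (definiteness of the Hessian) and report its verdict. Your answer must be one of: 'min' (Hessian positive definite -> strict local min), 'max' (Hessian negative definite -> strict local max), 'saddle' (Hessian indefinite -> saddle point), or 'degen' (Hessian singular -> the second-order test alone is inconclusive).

Compute the Hessian H = grad^2 f:
  H = [[4, 2], [2, 1]]
Verify stationarity: grad f(x*) = H x* + g = (0, 0).
Eigenvalues of H: 0, 5.
H has a zero eigenvalue (singular; positive semidefinite but not definite), so H is neither positive definite, negative definite, nor indefinite. The second-order test alone is inconclusive -> degen.
(Indeed, f is constant along the null direction of H through x*, so x* is not a strict local extremum.)

degen


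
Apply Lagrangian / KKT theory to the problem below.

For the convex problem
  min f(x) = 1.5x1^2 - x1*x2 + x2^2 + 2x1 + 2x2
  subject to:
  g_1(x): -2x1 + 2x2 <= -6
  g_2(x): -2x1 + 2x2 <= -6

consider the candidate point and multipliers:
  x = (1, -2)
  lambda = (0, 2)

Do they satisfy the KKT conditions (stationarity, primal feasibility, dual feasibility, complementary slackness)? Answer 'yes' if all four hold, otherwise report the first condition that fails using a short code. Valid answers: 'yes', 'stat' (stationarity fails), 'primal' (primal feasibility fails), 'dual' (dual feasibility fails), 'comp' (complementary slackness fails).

Gradient of f: grad f(x) = Q x + c = (7, -3)
Constraint values g_i(x) = a_i^T x - b_i:
  g_1((1, -2)) = 0
  g_2((1, -2)) = 0
Stationarity residual: grad f(x) + sum_i lambda_i a_i = (3, 1)
  -> stationarity FAILS
Primal feasibility (all g_i <= 0): OK
Dual feasibility (all lambda_i >= 0): OK
Complementary slackness (lambda_i * g_i(x) = 0 for all i): OK

Verdict: the first failing condition is stationarity -> stat.

stat


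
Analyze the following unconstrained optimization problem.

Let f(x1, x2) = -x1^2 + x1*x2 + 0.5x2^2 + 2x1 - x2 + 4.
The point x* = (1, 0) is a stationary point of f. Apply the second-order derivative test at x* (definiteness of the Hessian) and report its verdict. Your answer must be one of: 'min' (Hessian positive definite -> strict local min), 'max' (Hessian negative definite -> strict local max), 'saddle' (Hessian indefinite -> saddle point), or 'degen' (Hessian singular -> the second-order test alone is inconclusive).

Compute the Hessian H = grad^2 f:
  H = [[-2, 1], [1, 1]]
Verify stationarity: grad f(x*) = H x* + g = (0, 0).
Eigenvalues of H: -2.3028, 1.3028.
Eigenvalues have mixed signs, so H is indefinite -> x* is a saddle point.

saddle


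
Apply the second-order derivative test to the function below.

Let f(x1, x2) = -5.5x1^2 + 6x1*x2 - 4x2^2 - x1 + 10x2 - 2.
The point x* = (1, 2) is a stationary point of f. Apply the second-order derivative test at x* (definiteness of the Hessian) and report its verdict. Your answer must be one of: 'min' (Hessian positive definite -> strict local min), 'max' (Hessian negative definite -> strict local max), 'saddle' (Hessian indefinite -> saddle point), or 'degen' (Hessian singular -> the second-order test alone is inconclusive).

Compute the Hessian H = grad^2 f:
  H = [[-11, 6], [6, -8]]
Verify stationarity: grad f(x*) = H x* + g = (0, 0).
Eigenvalues of H: -15.6847, -3.3153.
Both eigenvalues < 0, so H is negative definite -> x* is a strict local max.

max


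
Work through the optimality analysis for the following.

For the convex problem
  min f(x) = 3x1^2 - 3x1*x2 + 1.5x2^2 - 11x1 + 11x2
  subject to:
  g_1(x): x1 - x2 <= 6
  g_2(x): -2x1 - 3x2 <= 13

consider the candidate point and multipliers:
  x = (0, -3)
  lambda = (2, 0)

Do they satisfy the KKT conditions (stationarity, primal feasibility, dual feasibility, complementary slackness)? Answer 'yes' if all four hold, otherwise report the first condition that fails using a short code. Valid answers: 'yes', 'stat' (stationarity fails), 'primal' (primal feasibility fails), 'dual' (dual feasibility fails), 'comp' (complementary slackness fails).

Gradient of f: grad f(x) = Q x + c = (-2, 2)
Constraint values g_i(x) = a_i^T x - b_i:
  g_1((0, -3)) = -3
  g_2((0, -3)) = -4
Stationarity residual: grad f(x) + sum_i lambda_i a_i = (0, 0)
  -> stationarity OK
Primal feasibility (all g_i <= 0): OK
Dual feasibility (all lambda_i >= 0): OK
Complementary slackness (lambda_i * g_i(x) = 0 for all i): FAILS

Verdict: the first failing condition is complementary_slackness -> comp.

comp


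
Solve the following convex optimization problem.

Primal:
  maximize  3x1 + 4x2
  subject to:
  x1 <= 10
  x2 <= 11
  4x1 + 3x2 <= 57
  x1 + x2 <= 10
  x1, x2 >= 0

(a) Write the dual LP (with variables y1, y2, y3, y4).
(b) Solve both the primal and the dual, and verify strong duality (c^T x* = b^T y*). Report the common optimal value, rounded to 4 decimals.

The standard primal-dual pair for 'max c^T x s.t. A x <= b, x >= 0' is:
  Dual:  min b^T y  s.t.  A^T y >= c,  y >= 0.

So the dual LP is:
  minimize  10y1 + 11y2 + 57y3 + 10y4
  subject to:
    y1 + 4y3 + y4 >= 3
    y2 + 3y3 + y4 >= 4
    y1, y2, y3, y4 >= 0

Solving the primal: x* = (0, 10).
  primal value c^T x* = 40.
Solving the dual: y* = (0, 0, 0, 4).
  dual value b^T y* = 40.
Strong duality: c^T x* = b^T y*. Confirmed.

40


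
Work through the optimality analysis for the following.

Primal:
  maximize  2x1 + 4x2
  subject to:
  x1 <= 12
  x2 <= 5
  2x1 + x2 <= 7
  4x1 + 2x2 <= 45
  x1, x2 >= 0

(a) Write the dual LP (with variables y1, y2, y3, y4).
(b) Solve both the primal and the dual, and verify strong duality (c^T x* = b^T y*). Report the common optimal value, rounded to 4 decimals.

The standard primal-dual pair for 'max c^T x s.t. A x <= b, x >= 0' is:
  Dual:  min b^T y  s.t.  A^T y >= c,  y >= 0.

So the dual LP is:
  minimize  12y1 + 5y2 + 7y3 + 45y4
  subject to:
    y1 + 2y3 + 4y4 >= 2
    y2 + y3 + 2y4 >= 4
    y1, y2, y3, y4 >= 0

Solving the primal: x* = (1, 5).
  primal value c^T x* = 22.
Solving the dual: y* = (0, 3, 1, 0).
  dual value b^T y* = 22.
Strong duality: c^T x* = b^T y*. Confirmed.

22


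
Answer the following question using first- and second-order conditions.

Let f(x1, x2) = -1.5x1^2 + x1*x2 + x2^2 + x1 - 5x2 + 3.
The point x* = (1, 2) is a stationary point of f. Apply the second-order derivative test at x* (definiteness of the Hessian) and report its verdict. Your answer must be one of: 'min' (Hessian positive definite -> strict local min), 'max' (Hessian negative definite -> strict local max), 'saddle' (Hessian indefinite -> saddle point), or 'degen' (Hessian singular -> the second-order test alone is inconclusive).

Compute the Hessian H = grad^2 f:
  H = [[-3, 1], [1, 2]]
Verify stationarity: grad f(x*) = H x* + g = (0, 0).
Eigenvalues of H: -3.1926, 2.1926.
Eigenvalues have mixed signs, so H is indefinite -> x* is a saddle point.

saddle


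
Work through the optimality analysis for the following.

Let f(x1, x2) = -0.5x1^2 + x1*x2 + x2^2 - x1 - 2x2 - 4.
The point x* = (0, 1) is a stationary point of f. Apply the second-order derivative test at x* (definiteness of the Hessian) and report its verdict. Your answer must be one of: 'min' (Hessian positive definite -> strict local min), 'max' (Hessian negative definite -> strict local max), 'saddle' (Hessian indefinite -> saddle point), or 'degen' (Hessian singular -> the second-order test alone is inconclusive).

Compute the Hessian H = grad^2 f:
  H = [[-1, 1], [1, 2]]
Verify stationarity: grad f(x*) = H x* + g = (0, 0).
Eigenvalues of H: -1.3028, 2.3028.
Eigenvalues have mixed signs, so H is indefinite -> x* is a saddle point.

saddle


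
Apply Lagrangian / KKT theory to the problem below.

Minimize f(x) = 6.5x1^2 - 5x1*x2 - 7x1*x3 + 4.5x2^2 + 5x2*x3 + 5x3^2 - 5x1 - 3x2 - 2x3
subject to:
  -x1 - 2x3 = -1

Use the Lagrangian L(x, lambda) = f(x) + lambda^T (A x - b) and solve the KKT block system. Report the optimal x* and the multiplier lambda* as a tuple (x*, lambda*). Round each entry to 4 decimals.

Form the Lagrangian:
  L(x, lambda) = (1/2) x^T Q x + c^T x + lambda^T (A x - b)
Stationarity (grad_x L = 0): Q x + c + A^T lambda = 0.
Primal feasibility: A x = b.

This gives the KKT block system:
  [ Q   A^T ] [ x     ]   [-c ]
  [ A    0  ] [ lambda ] = [ b ]

Solving the linear system:
  x*      = (0.641, 0.5897, 0.1795)
  lambda* = (-0.8718)
  f(x*)   = -3.1026

x* = (0.641, 0.5897, 0.1795), lambda* = (-0.8718)


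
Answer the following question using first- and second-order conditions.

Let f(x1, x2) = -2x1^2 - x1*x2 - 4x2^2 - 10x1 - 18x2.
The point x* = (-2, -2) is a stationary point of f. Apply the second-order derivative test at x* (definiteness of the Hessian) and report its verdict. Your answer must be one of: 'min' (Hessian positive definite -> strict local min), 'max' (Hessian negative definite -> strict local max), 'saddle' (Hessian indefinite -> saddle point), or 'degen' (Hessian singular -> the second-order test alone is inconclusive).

Compute the Hessian H = grad^2 f:
  H = [[-4, -1], [-1, -8]]
Verify stationarity: grad f(x*) = H x* + g = (0, 0).
Eigenvalues of H: -8.2361, -3.7639.
Both eigenvalues < 0, so H is negative definite -> x* is a strict local max.

max


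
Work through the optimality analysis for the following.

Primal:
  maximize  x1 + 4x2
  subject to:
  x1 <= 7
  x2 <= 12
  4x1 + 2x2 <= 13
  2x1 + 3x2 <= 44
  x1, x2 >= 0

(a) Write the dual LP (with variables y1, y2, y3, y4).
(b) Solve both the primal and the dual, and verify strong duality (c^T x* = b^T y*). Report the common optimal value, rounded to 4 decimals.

The standard primal-dual pair for 'max c^T x s.t. A x <= b, x >= 0' is:
  Dual:  min b^T y  s.t.  A^T y >= c,  y >= 0.

So the dual LP is:
  minimize  7y1 + 12y2 + 13y3 + 44y4
  subject to:
    y1 + 4y3 + 2y4 >= 1
    y2 + 2y3 + 3y4 >= 4
    y1, y2, y3, y4 >= 0

Solving the primal: x* = (0, 6.5).
  primal value c^T x* = 26.
Solving the dual: y* = (0, 0, 2, 0).
  dual value b^T y* = 26.
Strong duality: c^T x* = b^T y*. Confirmed.

26


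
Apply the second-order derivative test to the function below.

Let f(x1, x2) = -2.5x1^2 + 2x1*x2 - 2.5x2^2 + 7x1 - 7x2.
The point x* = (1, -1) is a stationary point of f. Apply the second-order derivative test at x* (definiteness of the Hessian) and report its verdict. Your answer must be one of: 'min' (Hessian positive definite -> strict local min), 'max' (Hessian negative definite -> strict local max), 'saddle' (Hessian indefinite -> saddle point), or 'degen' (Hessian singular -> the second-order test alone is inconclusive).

Compute the Hessian H = grad^2 f:
  H = [[-5, 2], [2, -5]]
Verify stationarity: grad f(x*) = H x* + g = (0, 0).
Eigenvalues of H: -7, -3.
Both eigenvalues < 0, so H is negative definite -> x* is a strict local max.

max


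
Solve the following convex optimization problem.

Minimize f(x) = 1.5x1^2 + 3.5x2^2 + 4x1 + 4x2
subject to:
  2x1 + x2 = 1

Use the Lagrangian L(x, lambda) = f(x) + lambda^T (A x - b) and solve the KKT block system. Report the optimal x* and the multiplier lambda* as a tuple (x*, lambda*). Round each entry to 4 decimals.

Form the Lagrangian:
  L(x, lambda) = (1/2) x^T Q x + c^T x + lambda^T (A x - b)
Stationarity (grad_x L = 0): Q x + c + A^T lambda = 0.
Primal feasibility: A x = b.

This gives the KKT block system:
  [ Q   A^T ] [ x     ]   [-c ]
  [ A    0  ] [ lambda ] = [ b ]

Solving the linear system:
  x*      = (0.5806, -0.1613)
  lambda* = (-2.871)
  f(x*)   = 2.2742

x* = (0.5806, -0.1613), lambda* = (-2.871)


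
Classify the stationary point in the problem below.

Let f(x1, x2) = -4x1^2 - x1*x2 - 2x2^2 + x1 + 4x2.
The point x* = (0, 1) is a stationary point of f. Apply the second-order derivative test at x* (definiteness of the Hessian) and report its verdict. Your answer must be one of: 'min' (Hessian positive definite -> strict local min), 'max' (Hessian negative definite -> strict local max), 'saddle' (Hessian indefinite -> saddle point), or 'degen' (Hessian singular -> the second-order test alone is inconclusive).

Compute the Hessian H = grad^2 f:
  H = [[-8, -1], [-1, -4]]
Verify stationarity: grad f(x*) = H x* + g = (0, 0).
Eigenvalues of H: -8.2361, -3.7639.
Both eigenvalues < 0, so H is negative definite -> x* is a strict local max.

max


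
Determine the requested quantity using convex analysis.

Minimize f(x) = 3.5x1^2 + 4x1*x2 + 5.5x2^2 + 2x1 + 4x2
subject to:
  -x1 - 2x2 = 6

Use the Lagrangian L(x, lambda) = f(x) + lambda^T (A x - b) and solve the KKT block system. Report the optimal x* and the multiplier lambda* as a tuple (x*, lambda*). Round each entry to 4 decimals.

Form the Lagrangian:
  L(x, lambda) = (1/2) x^T Q x + c^T x + lambda^T (A x - b)
Stationarity (grad_x L = 0): Q x + c + A^T lambda = 0.
Primal feasibility: A x = b.

This gives the KKT block system:
  [ Q   A^T ] [ x     ]   [-c ]
  [ A    0  ] [ lambda ] = [ b ]

Solving the linear system:
  x*      = (-0.7826, -2.6087)
  lambda* = (-13.913)
  f(x*)   = 35.7391

x* = (-0.7826, -2.6087), lambda* = (-13.913)


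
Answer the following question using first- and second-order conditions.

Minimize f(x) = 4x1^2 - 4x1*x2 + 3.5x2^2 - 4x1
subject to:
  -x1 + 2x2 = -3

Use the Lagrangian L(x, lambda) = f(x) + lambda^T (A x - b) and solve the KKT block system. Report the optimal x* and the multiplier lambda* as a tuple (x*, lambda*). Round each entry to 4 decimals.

Form the Lagrangian:
  L(x, lambda) = (1/2) x^T Q x + c^T x + lambda^T (A x - b)
Stationarity (grad_x L = 0): Q x + c + A^T lambda = 0.
Primal feasibility: A x = b.

This gives the KKT block system:
  [ Q   A^T ] [ x     ]   [-c ]
  [ A    0  ] [ lambda ] = [ b ]

Solving the linear system:
  x*      = (0.5652, -1.2174)
  lambda* = (5.3913)
  f(x*)   = 6.9565

x* = (0.5652, -1.2174), lambda* = (5.3913)


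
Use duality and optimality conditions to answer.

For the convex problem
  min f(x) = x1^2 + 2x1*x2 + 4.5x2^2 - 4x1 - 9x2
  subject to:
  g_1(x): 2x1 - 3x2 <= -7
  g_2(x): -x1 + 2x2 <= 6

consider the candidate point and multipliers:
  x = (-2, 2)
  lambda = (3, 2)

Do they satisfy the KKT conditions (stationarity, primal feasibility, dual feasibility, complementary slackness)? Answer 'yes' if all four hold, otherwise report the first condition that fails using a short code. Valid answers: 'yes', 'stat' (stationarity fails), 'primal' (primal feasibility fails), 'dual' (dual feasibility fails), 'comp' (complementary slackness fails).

Gradient of f: grad f(x) = Q x + c = (-4, 5)
Constraint values g_i(x) = a_i^T x - b_i:
  g_1((-2, 2)) = -3
  g_2((-2, 2)) = 0
Stationarity residual: grad f(x) + sum_i lambda_i a_i = (0, 0)
  -> stationarity OK
Primal feasibility (all g_i <= 0): OK
Dual feasibility (all lambda_i >= 0): OK
Complementary slackness (lambda_i * g_i(x) = 0 for all i): FAILS

Verdict: the first failing condition is complementary_slackness -> comp.

comp


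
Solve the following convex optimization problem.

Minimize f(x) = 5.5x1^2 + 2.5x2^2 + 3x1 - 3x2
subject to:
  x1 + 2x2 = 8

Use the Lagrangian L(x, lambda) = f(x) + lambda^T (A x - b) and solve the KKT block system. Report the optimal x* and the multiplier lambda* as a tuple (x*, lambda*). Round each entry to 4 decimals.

Form the Lagrangian:
  L(x, lambda) = (1/2) x^T Q x + c^T x + lambda^T (A x - b)
Stationarity (grad_x L = 0): Q x + c + A^T lambda = 0.
Primal feasibility: A x = b.

This gives the KKT block system:
  [ Q   A^T ] [ x     ]   [-c ]
  [ A    0  ] [ lambda ] = [ b ]

Solving the linear system:
  x*      = (0.449, 3.7755)
  lambda* = (-7.9388)
  f(x*)   = 26.7653

x* = (0.449, 3.7755), lambda* = (-7.9388)


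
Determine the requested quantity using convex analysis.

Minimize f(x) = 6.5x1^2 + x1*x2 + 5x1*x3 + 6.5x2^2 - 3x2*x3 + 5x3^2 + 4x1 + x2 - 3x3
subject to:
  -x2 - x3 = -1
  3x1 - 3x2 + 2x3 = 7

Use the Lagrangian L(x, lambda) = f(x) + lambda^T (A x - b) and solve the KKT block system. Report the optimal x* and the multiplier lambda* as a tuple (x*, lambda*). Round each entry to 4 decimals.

Form the Lagrangian:
  L(x, lambda) = (1/2) x^T Q x + c^T x + lambda^T (A x - b)
Stationarity (grad_x L = 0): Q x + c + A^T lambda = 0.
Primal feasibility: A x = b.

This gives the KKT block system:
  [ Q   A^T ] [ x     ]   [-c ]
  [ A    0  ] [ lambda ] = [ b ]

Solving the linear system:
  x*      = (0.5258, -0.6845, 1.6845)
  lambda* = (6.1459, -6.191)
  f(x*)   = 22.9238

x* = (0.5258, -0.6845, 1.6845), lambda* = (6.1459, -6.191)


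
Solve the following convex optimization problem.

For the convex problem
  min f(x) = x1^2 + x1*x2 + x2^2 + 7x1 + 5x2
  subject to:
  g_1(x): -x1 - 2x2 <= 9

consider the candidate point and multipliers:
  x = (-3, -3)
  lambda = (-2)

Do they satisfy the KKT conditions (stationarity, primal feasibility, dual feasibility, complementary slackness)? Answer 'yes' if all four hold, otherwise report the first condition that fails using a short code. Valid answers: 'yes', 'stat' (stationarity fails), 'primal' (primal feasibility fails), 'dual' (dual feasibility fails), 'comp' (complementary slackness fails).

Gradient of f: grad f(x) = Q x + c = (-2, -4)
Constraint values g_i(x) = a_i^T x - b_i:
  g_1((-3, -3)) = 0
Stationarity residual: grad f(x) + sum_i lambda_i a_i = (0, 0)
  -> stationarity OK
Primal feasibility (all g_i <= 0): OK
Dual feasibility (all lambda_i >= 0): FAILS
Complementary slackness (lambda_i * g_i(x) = 0 for all i): OK

Verdict: the first failing condition is dual_feasibility -> dual.

dual


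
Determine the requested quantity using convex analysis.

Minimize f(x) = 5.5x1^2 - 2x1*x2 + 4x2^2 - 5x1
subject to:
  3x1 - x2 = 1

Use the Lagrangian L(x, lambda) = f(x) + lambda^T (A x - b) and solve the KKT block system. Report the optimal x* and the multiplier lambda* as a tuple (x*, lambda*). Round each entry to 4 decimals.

Form the Lagrangian:
  L(x, lambda) = (1/2) x^T Q x + c^T x + lambda^T (A x - b)
Stationarity (grad_x L = 0): Q x + c + A^T lambda = 0.
Primal feasibility: A x = b.

This gives the KKT block system:
  [ Q   A^T ] [ x     ]   [-c ]
  [ A    0  ] [ lambda ] = [ b ]

Solving the linear system:
  x*      = (0.3803, 0.1408)
  lambda* = (0.3662)
  f(x*)   = -1.1338

x* = (0.3803, 0.1408), lambda* = (0.3662)


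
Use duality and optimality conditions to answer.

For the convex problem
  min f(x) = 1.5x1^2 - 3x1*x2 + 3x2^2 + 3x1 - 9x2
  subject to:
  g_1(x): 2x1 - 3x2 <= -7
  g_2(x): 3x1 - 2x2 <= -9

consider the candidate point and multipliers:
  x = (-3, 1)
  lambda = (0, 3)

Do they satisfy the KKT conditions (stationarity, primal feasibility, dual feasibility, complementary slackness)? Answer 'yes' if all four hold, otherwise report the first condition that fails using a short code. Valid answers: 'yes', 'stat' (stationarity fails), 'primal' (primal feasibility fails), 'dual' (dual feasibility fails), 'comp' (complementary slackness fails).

Gradient of f: grad f(x) = Q x + c = (-9, 6)
Constraint values g_i(x) = a_i^T x - b_i:
  g_1((-3, 1)) = -2
  g_2((-3, 1)) = -2
Stationarity residual: grad f(x) + sum_i lambda_i a_i = (0, 0)
  -> stationarity OK
Primal feasibility (all g_i <= 0): OK
Dual feasibility (all lambda_i >= 0): OK
Complementary slackness (lambda_i * g_i(x) = 0 for all i): FAILS

Verdict: the first failing condition is complementary_slackness -> comp.

comp


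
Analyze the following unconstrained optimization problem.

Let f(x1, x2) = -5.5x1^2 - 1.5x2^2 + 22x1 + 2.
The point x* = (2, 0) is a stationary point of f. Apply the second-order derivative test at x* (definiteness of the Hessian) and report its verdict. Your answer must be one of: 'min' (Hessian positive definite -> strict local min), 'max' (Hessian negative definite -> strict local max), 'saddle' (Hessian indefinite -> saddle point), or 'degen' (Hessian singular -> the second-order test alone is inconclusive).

Compute the Hessian H = grad^2 f:
  H = [[-11, 0], [0, -3]]
Verify stationarity: grad f(x*) = H x* + g = (0, 0).
Eigenvalues of H: -11, -3.
Both eigenvalues < 0, so H is negative definite -> x* is a strict local max.

max


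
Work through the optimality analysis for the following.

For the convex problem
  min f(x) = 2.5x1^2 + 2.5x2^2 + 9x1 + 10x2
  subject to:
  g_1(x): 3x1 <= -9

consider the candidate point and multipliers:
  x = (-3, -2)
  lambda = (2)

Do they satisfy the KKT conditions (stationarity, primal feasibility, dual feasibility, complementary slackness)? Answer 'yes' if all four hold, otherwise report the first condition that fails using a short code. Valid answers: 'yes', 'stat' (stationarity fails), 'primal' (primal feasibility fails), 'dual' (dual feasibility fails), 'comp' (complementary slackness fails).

Gradient of f: grad f(x) = Q x + c = (-6, 0)
Constraint values g_i(x) = a_i^T x - b_i:
  g_1((-3, -2)) = 0
Stationarity residual: grad f(x) + sum_i lambda_i a_i = (0, 0)
  -> stationarity OK
Primal feasibility (all g_i <= 0): OK
Dual feasibility (all lambda_i >= 0): OK
Complementary slackness (lambda_i * g_i(x) = 0 for all i): OK

Verdict: yes, KKT holds.

yes


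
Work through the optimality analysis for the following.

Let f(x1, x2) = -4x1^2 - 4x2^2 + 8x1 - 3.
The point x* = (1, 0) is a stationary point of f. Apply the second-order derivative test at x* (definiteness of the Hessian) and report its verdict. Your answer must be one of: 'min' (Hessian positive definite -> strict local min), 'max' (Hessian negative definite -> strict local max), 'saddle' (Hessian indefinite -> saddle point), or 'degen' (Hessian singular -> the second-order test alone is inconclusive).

Compute the Hessian H = grad^2 f:
  H = [[-8, 0], [0, -8]]
Verify stationarity: grad f(x*) = H x* + g = (0, 0).
Eigenvalues of H: -8, -8.
Both eigenvalues < 0, so H is negative definite -> x* is a strict local max.

max


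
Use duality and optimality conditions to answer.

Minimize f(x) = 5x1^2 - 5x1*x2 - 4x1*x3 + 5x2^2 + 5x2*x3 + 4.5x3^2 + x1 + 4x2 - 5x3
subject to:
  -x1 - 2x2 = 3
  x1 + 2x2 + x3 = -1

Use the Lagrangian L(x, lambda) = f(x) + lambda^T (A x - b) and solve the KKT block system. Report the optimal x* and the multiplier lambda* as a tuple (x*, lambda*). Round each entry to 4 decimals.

Form the Lagrangian:
  L(x, lambda) = (1/2) x^T Q x + c^T x + lambda^T (A x - b)
Stationarity (grad_x L = 0): Q x + c + A^T lambda = 0.
Primal feasibility: A x = b.

This gives the KKT block system:
  [ Q   A^T ] [ x     ]   [-c ]
  [ A    0  ] [ lambda ] = [ b ]

Solving the linear system:
  x*      = (-0.0571, -1.4714, 2)
  lambda* = (-6.0857, -5.8714)
  f(x*)   = -1.7786

x* = (-0.0571, -1.4714, 2), lambda* = (-6.0857, -5.8714)


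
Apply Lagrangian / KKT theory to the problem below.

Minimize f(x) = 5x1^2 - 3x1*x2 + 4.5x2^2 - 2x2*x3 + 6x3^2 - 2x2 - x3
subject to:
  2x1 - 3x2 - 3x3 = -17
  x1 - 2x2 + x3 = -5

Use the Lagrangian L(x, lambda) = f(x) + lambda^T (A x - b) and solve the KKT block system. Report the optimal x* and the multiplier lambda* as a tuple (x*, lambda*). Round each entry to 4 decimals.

Form the Lagrangian:
  L(x, lambda) = (1/2) x^T Q x + c^T x + lambda^T (A x - b)
Stationarity (grad_x L = 0): Q x + c + A^T lambda = 0.
Primal feasibility: A x = b.

This gives the KKT block system:
  [ Q   A^T ] [ x     ]   [-c ]
  [ A    0  ] [ lambda ] = [ b ]

Solving the linear system:
  x*      = (-0.5958, 3.2246, 2.0449)
  lambda* = (6.5443, 2.5429)
  f(x*)   = 57.7365

x* = (-0.5958, 3.2246, 2.0449), lambda* = (6.5443, 2.5429)


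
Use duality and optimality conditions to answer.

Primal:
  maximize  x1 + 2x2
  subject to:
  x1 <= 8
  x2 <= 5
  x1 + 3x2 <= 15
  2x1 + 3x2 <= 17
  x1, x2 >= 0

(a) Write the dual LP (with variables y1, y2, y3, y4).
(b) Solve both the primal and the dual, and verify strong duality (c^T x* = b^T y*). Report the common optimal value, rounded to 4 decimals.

The standard primal-dual pair for 'max c^T x s.t. A x <= b, x >= 0' is:
  Dual:  min b^T y  s.t.  A^T y >= c,  y >= 0.

So the dual LP is:
  minimize  8y1 + 5y2 + 15y3 + 17y4
  subject to:
    y1 + y3 + 2y4 >= 1
    y2 + 3y3 + 3y4 >= 2
    y1, y2, y3, y4 >= 0

Solving the primal: x* = (2, 4.3333).
  primal value c^T x* = 10.6667.
Solving the dual: y* = (0, 0, 0.3333, 0.3333).
  dual value b^T y* = 10.6667.
Strong duality: c^T x* = b^T y*. Confirmed.

10.6667


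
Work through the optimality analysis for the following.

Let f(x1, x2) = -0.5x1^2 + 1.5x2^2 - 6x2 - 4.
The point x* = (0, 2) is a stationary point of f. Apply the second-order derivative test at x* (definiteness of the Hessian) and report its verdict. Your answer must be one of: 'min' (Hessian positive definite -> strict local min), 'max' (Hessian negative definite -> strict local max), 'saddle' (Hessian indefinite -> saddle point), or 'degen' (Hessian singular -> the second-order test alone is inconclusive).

Compute the Hessian H = grad^2 f:
  H = [[-1, 0], [0, 3]]
Verify stationarity: grad f(x*) = H x* + g = (0, 0).
Eigenvalues of H: -1, 3.
Eigenvalues have mixed signs, so H is indefinite -> x* is a saddle point.

saddle


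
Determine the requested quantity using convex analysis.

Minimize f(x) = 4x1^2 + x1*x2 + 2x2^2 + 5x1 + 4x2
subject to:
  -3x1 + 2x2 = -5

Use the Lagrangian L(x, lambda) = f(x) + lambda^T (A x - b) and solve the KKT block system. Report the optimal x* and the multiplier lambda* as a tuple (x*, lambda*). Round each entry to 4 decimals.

Form the Lagrangian:
  L(x, lambda) = (1/2) x^T Q x + c^T x + lambda^T (A x - b)
Stationarity (grad_x L = 0): Q x + c + A^T lambda = 0.
Primal feasibility: A x = b.

This gives the KKT block system:
  [ Q   A^T ] [ x     ]   [-c ]
  [ A    0  ] [ lambda ] = [ b ]

Solving the linear system:
  x*      = (0.325, -2.0125)
  lambda* = (1.8625)
  f(x*)   = 1.4438

x* = (0.325, -2.0125), lambda* = (1.8625)


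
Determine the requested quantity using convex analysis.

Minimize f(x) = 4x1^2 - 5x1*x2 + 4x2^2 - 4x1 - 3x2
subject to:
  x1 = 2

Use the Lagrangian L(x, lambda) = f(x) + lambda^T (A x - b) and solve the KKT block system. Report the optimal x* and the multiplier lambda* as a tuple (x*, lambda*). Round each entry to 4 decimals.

Form the Lagrangian:
  L(x, lambda) = (1/2) x^T Q x + c^T x + lambda^T (A x - b)
Stationarity (grad_x L = 0): Q x + c + A^T lambda = 0.
Primal feasibility: A x = b.

This gives the KKT block system:
  [ Q   A^T ] [ x     ]   [-c ]
  [ A    0  ] [ lambda ] = [ b ]

Solving the linear system:
  x*      = (2, 1.625)
  lambda* = (-3.875)
  f(x*)   = -2.5625

x* = (2, 1.625), lambda* = (-3.875)


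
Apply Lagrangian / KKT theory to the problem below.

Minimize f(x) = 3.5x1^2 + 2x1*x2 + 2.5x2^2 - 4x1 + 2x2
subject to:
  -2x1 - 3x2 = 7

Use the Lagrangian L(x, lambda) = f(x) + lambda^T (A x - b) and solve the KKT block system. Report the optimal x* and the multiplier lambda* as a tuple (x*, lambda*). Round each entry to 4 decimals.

Form the Lagrangian:
  L(x, lambda) = (1/2) x^T Q x + c^T x + lambda^T (A x - b)
Stationarity (grad_x L = 0): Q x + c + A^T lambda = 0.
Primal feasibility: A x = b.

This gives the KKT block system:
  [ Q   A^T ] [ x     ]   [-c ]
  [ A    0  ] [ lambda ] = [ b ]

Solving the linear system:
  x*      = (0.339, -2.5593)
  lambda* = (-3.3729)
  f(x*)   = 8.5678

x* = (0.339, -2.5593), lambda* = (-3.3729)


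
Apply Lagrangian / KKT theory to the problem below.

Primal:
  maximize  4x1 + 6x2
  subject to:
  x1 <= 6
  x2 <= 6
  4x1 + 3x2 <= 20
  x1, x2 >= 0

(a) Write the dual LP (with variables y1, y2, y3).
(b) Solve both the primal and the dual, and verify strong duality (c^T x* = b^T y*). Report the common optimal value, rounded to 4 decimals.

The standard primal-dual pair for 'max c^T x s.t. A x <= b, x >= 0' is:
  Dual:  min b^T y  s.t.  A^T y >= c,  y >= 0.

So the dual LP is:
  minimize  6y1 + 6y2 + 20y3
  subject to:
    y1 + 4y3 >= 4
    y2 + 3y3 >= 6
    y1, y2, y3 >= 0

Solving the primal: x* = (0.5, 6).
  primal value c^T x* = 38.
Solving the dual: y* = (0, 3, 1).
  dual value b^T y* = 38.
Strong duality: c^T x* = b^T y*. Confirmed.

38


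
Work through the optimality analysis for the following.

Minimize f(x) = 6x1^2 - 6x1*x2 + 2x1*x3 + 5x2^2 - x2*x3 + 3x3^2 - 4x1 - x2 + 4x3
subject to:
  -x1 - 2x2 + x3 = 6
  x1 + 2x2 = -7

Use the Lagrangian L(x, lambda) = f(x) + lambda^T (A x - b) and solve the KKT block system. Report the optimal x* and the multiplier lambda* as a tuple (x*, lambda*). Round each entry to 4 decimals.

Form the Lagrangian:
  L(x, lambda) = (1/2) x^T Q x + c^T x + lambda^T (A x - b)
Stationarity (grad_x L = 0): Q x + c + A^T lambda = 0.
Primal feasibility: A x = b.

This gives the KKT block system:
  [ Q   A^T ] [ x     ]   [-c ]
  [ A    0  ] [ lambda ] = [ b ]

Solving the linear system:
  x*      = (-1.5854, -2.7073, -1)
  lambda* = (2.4634, 11.2439)
  f(x*)   = 34.4878

x* = (-1.5854, -2.7073, -1), lambda* = (2.4634, 11.2439)


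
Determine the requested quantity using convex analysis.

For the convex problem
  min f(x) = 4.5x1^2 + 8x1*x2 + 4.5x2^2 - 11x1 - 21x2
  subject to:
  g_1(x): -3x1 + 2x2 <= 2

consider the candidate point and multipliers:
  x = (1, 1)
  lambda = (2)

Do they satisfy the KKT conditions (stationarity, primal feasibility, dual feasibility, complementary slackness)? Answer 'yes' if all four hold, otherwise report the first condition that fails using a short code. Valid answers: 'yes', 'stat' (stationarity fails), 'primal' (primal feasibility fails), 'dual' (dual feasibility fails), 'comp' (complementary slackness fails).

Gradient of f: grad f(x) = Q x + c = (6, -4)
Constraint values g_i(x) = a_i^T x - b_i:
  g_1((1, 1)) = -3
Stationarity residual: grad f(x) + sum_i lambda_i a_i = (0, 0)
  -> stationarity OK
Primal feasibility (all g_i <= 0): OK
Dual feasibility (all lambda_i >= 0): OK
Complementary slackness (lambda_i * g_i(x) = 0 for all i): FAILS

Verdict: the first failing condition is complementary_slackness -> comp.

comp


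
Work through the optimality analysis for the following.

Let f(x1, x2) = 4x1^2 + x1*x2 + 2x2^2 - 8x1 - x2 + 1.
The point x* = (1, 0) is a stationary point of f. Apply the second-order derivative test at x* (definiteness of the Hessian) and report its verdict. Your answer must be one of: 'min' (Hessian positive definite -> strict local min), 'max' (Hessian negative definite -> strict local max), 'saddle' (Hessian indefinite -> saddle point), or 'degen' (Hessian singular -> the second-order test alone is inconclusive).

Compute the Hessian H = grad^2 f:
  H = [[8, 1], [1, 4]]
Verify stationarity: grad f(x*) = H x* + g = (0, 0).
Eigenvalues of H: 3.7639, 8.2361.
Both eigenvalues > 0, so H is positive definite -> x* is a strict local min.

min


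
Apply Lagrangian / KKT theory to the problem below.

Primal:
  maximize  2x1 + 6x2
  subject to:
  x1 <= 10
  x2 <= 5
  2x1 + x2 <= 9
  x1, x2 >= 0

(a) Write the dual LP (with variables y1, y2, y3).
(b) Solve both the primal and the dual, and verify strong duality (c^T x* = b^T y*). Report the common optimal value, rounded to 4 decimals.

The standard primal-dual pair for 'max c^T x s.t. A x <= b, x >= 0' is:
  Dual:  min b^T y  s.t.  A^T y >= c,  y >= 0.

So the dual LP is:
  minimize  10y1 + 5y2 + 9y3
  subject to:
    y1 + 2y3 >= 2
    y2 + y3 >= 6
    y1, y2, y3 >= 0

Solving the primal: x* = (2, 5).
  primal value c^T x* = 34.
Solving the dual: y* = (0, 5, 1).
  dual value b^T y* = 34.
Strong duality: c^T x* = b^T y*. Confirmed.

34


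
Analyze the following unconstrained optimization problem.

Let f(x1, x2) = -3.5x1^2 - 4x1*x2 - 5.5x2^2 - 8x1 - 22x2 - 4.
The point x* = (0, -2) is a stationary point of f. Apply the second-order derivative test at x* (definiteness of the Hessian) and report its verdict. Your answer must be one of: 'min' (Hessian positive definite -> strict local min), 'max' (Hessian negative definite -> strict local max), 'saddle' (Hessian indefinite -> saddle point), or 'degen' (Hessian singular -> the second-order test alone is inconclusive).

Compute the Hessian H = grad^2 f:
  H = [[-7, -4], [-4, -11]]
Verify stationarity: grad f(x*) = H x* + g = (0, 0).
Eigenvalues of H: -13.4721, -4.5279.
Both eigenvalues < 0, so H is negative definite -> x* is a strict local max.

max


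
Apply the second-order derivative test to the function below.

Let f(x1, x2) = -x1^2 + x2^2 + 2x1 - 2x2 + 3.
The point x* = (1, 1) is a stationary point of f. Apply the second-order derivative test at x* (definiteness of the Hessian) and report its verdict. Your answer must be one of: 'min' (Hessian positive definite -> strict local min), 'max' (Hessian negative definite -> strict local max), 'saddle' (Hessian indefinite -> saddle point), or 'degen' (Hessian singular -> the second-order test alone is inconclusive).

Compute the Hessian H = grad^2 f:
  H = [[-2, 0], [0, 2]]
Verify stationarity: grad f(x*) = H x* + g = (0, 0).
Eigenvalues of H: -2, 2.
Eigenvalues have mixed signs, so H is indefinite -> x* is a saddle point.

saddle


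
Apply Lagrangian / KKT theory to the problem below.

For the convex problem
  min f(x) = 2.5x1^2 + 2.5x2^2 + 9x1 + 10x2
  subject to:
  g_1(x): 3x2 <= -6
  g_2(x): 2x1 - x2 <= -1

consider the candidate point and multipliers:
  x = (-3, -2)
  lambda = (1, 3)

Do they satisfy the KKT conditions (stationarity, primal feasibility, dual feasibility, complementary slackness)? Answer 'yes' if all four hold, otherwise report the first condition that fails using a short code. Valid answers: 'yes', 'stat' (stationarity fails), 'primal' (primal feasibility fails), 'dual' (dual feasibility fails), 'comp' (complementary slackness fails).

Gradient of f: grad f(x) = Q x + c = (-6, 0)
Constraint values g_i(x) = a_i^T x - b_i:
  g_1((-3, -2)) = 0
  g_2((-3, -2)) = -3
Stationarity residual: grad f(x) + sum_i lambda_i a_i = (0, 0)
  -> stationarity OK
Primal feasibility (all g_i <= 0): OK
Dual feasibility (all lambda_i >= 0): OK
Complementary slackness (lambda_i * g_i(x) = 0 for all i): FAILS

Verdict: the first failing condition is complementary_slackness -> comp.

comp


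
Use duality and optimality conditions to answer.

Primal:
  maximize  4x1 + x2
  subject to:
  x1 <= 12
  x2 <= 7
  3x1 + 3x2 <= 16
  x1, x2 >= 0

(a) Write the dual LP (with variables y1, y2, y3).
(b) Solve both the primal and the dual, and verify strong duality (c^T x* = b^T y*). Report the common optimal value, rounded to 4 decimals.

The standard primal-dual pair for 'max c^T x s.t. A x <= b, x >= 0' is:
  Dual:  min b^T y  s.t.  A^T y >= c,  y >= 0.

So the dual LP is:
  minimize  12y1 + 7y2 + 16y3
  subject to:
    y1 + 3y3 >= 4
    y2 + 3y3 >= 1
    y1, y2, y3 >= 0

Solving the primal: x* = (5.3333, 0).
  primal value c^T x* = 21.3333.
Solving the dual: y* = (0, 0, 1.3333).
  dual value b^T y* = 21.3333.
Strong duality: c^T x* = b^T y*. Confirmed.

21.3333


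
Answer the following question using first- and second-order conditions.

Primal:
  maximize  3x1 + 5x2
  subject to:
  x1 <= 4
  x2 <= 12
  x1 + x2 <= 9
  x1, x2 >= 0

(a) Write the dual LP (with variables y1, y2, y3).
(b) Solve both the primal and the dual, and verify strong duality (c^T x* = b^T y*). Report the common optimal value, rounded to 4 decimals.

The standard primal-dual pair for 'max c^T x s.t. A x <= b, x >= 0' is:
  Dual:  min b^T y  s.t.  A^T y >= c,  y >= 0.

So the dual LP is:
  minimize  4y1 + 12y2 + 9y3
  subject to:
    y1 + y3 >= 3
    y2 + y3 >= 5
    y1, y2, y3 >= 0

Solving the primal: x* = (0, 9).
  primal value c^T x* = 45.
Solving the dual: y* = (0, 0, 5).
  dual value b^T y* = 45.
Strong duality: c^T x* = b^T y*. Confirmed.

45


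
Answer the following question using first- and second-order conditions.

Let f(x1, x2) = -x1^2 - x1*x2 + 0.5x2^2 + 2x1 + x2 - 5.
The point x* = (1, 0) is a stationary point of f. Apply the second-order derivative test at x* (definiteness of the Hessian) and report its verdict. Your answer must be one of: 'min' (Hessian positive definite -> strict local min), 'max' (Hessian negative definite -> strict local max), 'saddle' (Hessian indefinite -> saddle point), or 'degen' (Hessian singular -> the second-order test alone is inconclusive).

Compute the Hessian H = grad^2 f:
  H = [[-2, -1], [-1, 1]]
Verify stationarity: grad f(x*) = H x* + g = (0, 0).
Eigenvalues of H: -2.3028, 1.3028.
Eigenvalues have mixed signs, so H is indefinite -> x* is a saddle point.

saddle


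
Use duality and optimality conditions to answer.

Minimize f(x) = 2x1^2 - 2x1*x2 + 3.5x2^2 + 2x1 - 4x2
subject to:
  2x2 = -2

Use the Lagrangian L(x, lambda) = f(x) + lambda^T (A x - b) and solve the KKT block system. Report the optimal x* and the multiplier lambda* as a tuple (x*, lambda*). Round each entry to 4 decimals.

Form the Lagrangian:
  L(x, lambda) = (1/2) x^T Q x + c^T x + lambda^T (A x - b)
Stationarity (grad_x L = 0): Q x + c + A^T lambda = 0.
Primal feasibility: A x = b.

This gives the KKT block system:
  [ Q   A^T ] [ x     ]   [-c ]
  [ A    0  ] [ lambda ] = [ b ]

Solving the linear system:
  x*      = (-1, -1)
  lambda* = (4.5)
  f(x*)   = 5.5

x* = (-1, -1), lambda* = (4.5)


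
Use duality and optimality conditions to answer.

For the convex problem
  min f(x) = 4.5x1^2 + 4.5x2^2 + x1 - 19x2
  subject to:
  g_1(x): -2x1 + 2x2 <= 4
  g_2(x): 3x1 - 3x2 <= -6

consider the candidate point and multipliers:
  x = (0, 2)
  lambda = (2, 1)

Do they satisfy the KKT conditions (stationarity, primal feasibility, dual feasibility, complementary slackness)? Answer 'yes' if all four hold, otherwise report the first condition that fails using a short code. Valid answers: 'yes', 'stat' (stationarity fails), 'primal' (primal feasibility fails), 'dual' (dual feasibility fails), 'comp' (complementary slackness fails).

Gradient of f: grad f(x) = Q x + c = (1, -1)
Constraint values g_i(x) = a_i^T x - b_i:
  g_1((0, 2)) = 0
  g_2((0, 2)) = 0
Stationarity residual: grad f(x) + sum_i lambda_i a_i = (0, 0)
  -> stationarity OK
Primal feasibility (all g_i <= 0): OK
Dual feasibility (all lambda_i >= 0): OK
Complementary slackness (lambda_i * g_i(x) = 0 for all i): OK

Verdict: yes, KKT holds.

yes
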